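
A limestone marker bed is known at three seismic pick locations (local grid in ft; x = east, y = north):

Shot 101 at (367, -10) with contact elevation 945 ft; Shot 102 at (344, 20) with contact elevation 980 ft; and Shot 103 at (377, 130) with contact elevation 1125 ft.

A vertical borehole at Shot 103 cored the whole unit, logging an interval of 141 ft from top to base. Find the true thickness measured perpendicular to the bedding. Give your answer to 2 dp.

86.66 ft

Two edge vectors: Shot 101→Shot 102 = (-23, 30, 35), Shot 101→Shot 103 = (10, 140, 180).
Normal n = (Shot 101→Shot 102) × (Shot 101→Shot 103) = (500, 4490, -3520).
So ∂z/∂x = −n_x/n_z = 0.14205 and ∂z/∂y = −n_y/n_z = 1.27557.
|∇z| = √(a²+b²) = 1.28345, so dip δ = arctan(1.28345) = 52.08°.
True thickness = vertical thickness × cos δ = 141 × cos 52.08° = 86.66 ft.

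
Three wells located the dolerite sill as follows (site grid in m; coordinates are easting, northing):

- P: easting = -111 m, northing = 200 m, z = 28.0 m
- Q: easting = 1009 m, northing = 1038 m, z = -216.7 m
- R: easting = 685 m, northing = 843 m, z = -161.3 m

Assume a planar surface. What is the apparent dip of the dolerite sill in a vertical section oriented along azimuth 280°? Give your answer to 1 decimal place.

Let the plane be z = a·easting + b·northing + c.
Q−P: 1120a + 838b = −244.7;  R−P: 796a + 643b = −189.3.
Solving gives a = 0.02431, b = −0.32450.
Unit vector along 280° is (sin 280°, cos 280°) = (-0.9848, 0.1736).
Slope in that direction = a·(-0.9848) + b·(0.1736) = −0.08029.
Apparent dip = arctan|0.08029| = 4.6° (true dip is 18.0°, so apparent ≤ true as expected).

4.6°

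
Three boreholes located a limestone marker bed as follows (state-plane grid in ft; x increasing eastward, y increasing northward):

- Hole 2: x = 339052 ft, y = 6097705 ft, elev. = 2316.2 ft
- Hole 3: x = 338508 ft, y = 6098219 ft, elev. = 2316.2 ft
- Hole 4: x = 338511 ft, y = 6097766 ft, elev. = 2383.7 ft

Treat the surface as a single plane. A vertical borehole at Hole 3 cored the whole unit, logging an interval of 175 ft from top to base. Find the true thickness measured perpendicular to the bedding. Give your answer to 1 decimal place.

Two edge vectors: Hole 2→Hole 3 = (-544, 514, 0), Hole 2→Hole 4 = (-541, 61, 67.5).
Normal n = (Hole 2→Hole 3) × (Hole 2→Hole 4) = (34695, 36720, 244890).
So ∂z/∂x = −n_x/n_z = −0.14168 and ∂z/∂y = −n_y/n_z = −0.14994.
|∇z| = √(a²+b²) = 0.20629, so dip δ = arctan(0.20629) = 11.66°.
True thickness = vertical thickness × cos δ = 175 × cos 11.66° = 171.4 ft.

171.4 ft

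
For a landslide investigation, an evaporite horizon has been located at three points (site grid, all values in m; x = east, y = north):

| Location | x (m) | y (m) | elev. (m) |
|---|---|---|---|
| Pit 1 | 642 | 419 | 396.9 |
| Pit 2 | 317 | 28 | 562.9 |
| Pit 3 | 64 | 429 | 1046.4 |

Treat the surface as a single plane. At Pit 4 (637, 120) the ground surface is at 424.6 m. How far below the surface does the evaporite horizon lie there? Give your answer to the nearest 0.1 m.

172.3 m

Let the plane be z = a·x + b·y + c.
Pit 2−Pit 1: −325a − 391b = 166;  Pit 3−Pit 1: −578a + 10b = 649.5.
Solving gives a = −1.11501, b = 0.50225.
Then c = 396.9 − a·642 − b·419 = 902.30.
At (637, 120): z_contact = −710.26 + 60.27 + 902.30 = 252.30 m.
Depth below ground = 424.6 − 252.30 = 172.3 m.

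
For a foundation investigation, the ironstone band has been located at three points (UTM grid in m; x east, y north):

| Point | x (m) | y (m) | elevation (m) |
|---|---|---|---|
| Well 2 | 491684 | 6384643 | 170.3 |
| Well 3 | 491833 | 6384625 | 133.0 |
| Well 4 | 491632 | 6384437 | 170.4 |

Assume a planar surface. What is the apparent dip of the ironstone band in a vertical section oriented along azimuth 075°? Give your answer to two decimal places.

Two edge vectors: Well 2→Well 3 = (149, -18, -37.3), Well 2→Well 4 = (-52, -206, 0.1).
Normal n = (Well 2→Well 3) × (Well 2→Well 4) = (-7685.6, 1924.7, -31630).
So ∂z/∂x = −n_x/n_z = −0.24298 and ∂z/∂y = −n_y/n_z = 0.06085.
Unit vector along 075° is (sin 75°, cos 75°) = (0.9659, 0.2588).
Slope in that direction = a·(0.9659) + b·(0.2588) = −0.21896.
Apparent dip = arctan|0.21896| = 12.35° (true dip is 14.1°, so apparent ≤ true as expected).

12.35°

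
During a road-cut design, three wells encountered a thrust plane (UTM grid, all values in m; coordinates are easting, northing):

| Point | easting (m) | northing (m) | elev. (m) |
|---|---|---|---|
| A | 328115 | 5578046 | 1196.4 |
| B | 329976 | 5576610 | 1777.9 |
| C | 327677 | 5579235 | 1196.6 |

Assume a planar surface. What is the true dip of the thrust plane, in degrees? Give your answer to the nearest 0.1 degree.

Two edge vectors: A→B = (1861, -1436, 581.5), A→C = (-438, 1189, 0.2).
Normal n = (A→B) × (A→C) = (-691690.7, -255069.2, 1583761).
So ∂z/∂easting = −n_x/n_z = 0.43674 and ∂z/∂northing = −n_y/n_z = 0.16105.
Gradient magnitude |∇z| = √(a² + b²) = √(0.19074 + 0.02594) = 0.46549.
True dip = arctan(0.46549) = 25.0°, dipping toward WSW (azimuth ≈ 250°).

25.0°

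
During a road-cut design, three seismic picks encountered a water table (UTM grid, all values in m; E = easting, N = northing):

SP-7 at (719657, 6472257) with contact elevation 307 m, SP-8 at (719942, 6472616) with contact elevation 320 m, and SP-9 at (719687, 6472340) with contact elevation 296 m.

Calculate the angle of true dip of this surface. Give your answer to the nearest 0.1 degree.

25.5°

Let the plane be z = a·E + b·N + c.
SP-8−SP-7: 285a + 359b = 13;  SP-9−SP-7: 30a + 83b = −11.
Solving gives a = 0.39022, b = −0.27357.
Gradient magnitude |∇z| = √(a² + b²) = √(0.15227 + 0.07484) = 0.47657.
True dip = arctan(0.47657) = 25.5°, dipping toward NW (azimuth ≈ 305°).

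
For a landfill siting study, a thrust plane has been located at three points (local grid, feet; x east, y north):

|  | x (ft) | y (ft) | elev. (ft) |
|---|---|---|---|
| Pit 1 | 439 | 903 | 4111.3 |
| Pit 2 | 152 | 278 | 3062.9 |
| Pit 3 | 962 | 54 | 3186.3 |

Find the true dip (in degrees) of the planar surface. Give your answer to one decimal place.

Two edge vectors: Pit 1→Pit 2 = (-287, -625, -1048.4), Pit 1→Pit 3 = (523, -849, -925).
Normal n = (Pit 1→Pit 2) × (Pit 1→Pit 3) = (-311966.6, -813788.2, 570538).
So ∂z/∂x = −n_x/n_z = 0.54679 and ∂z/∂y = −n_y/n_z = 1.42635.
Gradient magnitude |∇z| = √(a² + b²) = √(0.29898 + 2.03448) = 1.52757.
True dip = arctan(1.52757) = 56.8°, dipping toward SSW (azimuth ≈ 201°).

56.8°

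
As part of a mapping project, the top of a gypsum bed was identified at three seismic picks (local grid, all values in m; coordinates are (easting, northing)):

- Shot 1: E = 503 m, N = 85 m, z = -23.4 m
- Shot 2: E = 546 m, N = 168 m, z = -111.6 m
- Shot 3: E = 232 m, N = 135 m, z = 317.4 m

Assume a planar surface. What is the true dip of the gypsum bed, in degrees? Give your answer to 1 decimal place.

Two edge vectors: Shot 1→Shot 2 = (43, 83, -88.2), Shot 1→Shot 3 = (-271, 50, 340.8).
Normal n = (Shot 1→Shot 2) × (Shot 1→Shot 3) = (32696.4, 9247.8, 24643).
So ∂z/∂E = −n_x/n_z = −1.32680 and ∂z/∂N = −n_y/n_z = −0.37527.
Gradient magnitude |∇z| = √(a² + b²) = √(1.76041 + 0.14083) = 1.37885.
True dip = arctan(1.37885) = 54.0°, dipping toward ENE (azimuth ≈ 074°).

54.0°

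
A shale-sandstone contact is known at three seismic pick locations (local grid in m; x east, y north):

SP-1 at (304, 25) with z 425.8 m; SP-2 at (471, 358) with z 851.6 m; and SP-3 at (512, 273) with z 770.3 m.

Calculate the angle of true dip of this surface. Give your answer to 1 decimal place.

49.3°

Two edge vectors: SP-1→SP-2 = (167, 333, 425.8), SP-1→SP-3 = (208, 248, 344.5).
Normal n = (SP-1→SP-2) × (SP-1→SP-3) = (9120.1, 31034.9, -27848).
So ∂z/∂x = −n_x/n_z = 0.32750 and ∂z/∂y = −n_y/n_z = 1.11444.
Gradient magnitude |∇z| = √(a² + b²) = √(0.10725 + 1.24197) = 1.16156.
True dip = arctan(1.16156) = 49.3°, dipping toward SSW (azimuth ≈ 196°).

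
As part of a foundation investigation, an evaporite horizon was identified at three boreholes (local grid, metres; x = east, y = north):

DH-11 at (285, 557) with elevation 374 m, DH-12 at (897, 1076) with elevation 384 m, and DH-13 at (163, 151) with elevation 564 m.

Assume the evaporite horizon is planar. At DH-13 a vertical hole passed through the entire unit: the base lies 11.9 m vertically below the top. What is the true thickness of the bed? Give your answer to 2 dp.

9.10 m

Let the plane be z = a·x + b·y + c.
DH-12−DH-11: 612a + 519b = 10;  DH-13−DH-11: −122a − 406b = 190.
Solving gives a = 0.55451, b = −0.63461.
|∇z| = √(a²+b²) = 0.84274, so dip δ = arctan(0.84274) = 40.12°.
True thickness = vertical thickness × cos δ = 11.9 × cos 40.12° = 9.10 m.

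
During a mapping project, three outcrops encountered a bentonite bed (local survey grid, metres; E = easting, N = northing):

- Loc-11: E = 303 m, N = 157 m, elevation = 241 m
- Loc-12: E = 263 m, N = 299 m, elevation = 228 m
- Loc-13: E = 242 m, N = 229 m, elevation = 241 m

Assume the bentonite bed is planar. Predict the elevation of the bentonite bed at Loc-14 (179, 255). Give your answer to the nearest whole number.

248 m

Two edge vectors: Loc-11→Loc-12 = (-40, 142, -13), Loc-11→Loc-13 = (-61, 72, 0).
Normal n = (Loc-11→Loc-12) × (Loc-11→Loc-13) = (936, 793, 5782).
So ∂z/∂E = −n_x/n_z = −0.16188 and ∂z/∂N = −n_y/n_z = −0.13715.
Intercept c from Loc-11: 241 + 49.05 + 21.53 = 311.58.
At (179, 255): z = −29.0 − 35.0 + 311.58 = 247.6 m.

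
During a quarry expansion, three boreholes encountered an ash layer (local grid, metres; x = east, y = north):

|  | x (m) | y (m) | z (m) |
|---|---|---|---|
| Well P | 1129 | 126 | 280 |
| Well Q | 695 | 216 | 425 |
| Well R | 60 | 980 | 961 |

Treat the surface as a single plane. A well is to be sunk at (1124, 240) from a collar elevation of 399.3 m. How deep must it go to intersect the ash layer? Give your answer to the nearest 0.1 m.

59.8 m

Let the plane be z = a·x + b·y + c.
Well Q−Well P: −434a + 90b = 145;  Well R−Well P: −1069a + 854b = 681.
Solving gives a = −0.227894, b = 0.512156.
Then c = 280 − a·1129 − b·126 = 472.76.
At (1124, 240): z_contact = −256.15 + 122.92 + 472.76 = 339.53 m.
Depth below ground = 399.3 − 339.53 = 59.8 m.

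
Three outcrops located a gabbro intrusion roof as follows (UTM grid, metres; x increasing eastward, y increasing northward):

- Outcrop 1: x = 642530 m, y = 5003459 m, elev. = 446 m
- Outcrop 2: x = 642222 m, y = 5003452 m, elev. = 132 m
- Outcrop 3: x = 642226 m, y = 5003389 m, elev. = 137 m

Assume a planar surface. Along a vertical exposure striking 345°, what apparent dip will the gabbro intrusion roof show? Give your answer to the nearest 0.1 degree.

Let the plane be z = a·x + b·y + c.
Outcrop 2−Outcrop 1: −308a − 7b = −314;  Outcrop 3−Outcrop 1: −304a − 70b = −309.
Solving gives a = 1.01981, b = −0.01462.
Unit vector along 345° is (sin 345°, cos 345°) = (-0.2588, 0.9659).
Slope in that direction = a·(-0.2588) + b·(0.9659) = −0.27806.
Apparent dip = arctan|0.27806| = 15.5° (true dip is 45.6°, so apparent ≤ true as expected).

15.5°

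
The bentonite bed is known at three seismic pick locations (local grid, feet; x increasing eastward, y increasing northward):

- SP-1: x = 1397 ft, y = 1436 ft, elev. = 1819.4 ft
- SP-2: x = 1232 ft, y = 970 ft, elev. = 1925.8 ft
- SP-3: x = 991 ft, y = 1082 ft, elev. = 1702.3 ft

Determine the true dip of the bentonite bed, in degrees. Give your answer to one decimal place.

Two edge vectors: SP-1→SP-2 = (-165, -466, 106.4), SP-1→SP-3 = (-406, -354, -117.1).
Normal n = (SP-1→SP-2) × (SP-1→SP-3) = (92234.2, -62519.9, -130786).
So ∂z/∂x = −n_x/n_z = 0.70523 and ∂z/∂y = −n_y/n_z = −0.47803.
Gradient magnitude |∇z| = √(a² + b²) = √(0.49735 + 0.22851) = 0.85198.
True dip = arctan(0.85198) = 40.4°, dipping toward NW (azimuth ≈ 304°).

40.4°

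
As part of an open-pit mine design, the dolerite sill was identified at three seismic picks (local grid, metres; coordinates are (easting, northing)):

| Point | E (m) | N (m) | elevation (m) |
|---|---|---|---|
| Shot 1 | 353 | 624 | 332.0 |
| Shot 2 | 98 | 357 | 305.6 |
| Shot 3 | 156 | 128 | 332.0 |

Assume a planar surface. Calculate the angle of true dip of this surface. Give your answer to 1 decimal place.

Two edge vectors: Shot 1→Shot 2 = (-255, -267, -26.4), Shot 1→Shot 3 = (-197, -496, 0).
Normal n = (Shot 1→Shot 2) × (Shot 1→Shot 3) = (-13094.4, 5200.8, 73881).
So ∂z/∂E = −n_x/n_z = 0.17724 and ∂z/∂N = −n_y/n_z = −0.07039.
Gradient magnitude |∇z| = √(a² + b²) = √(0.03141 + 0.00496) = 0.19070.
True dip = arctan(0.19070) = 10.8°, dipping toward WNW (azimuth ≈ 292°).

10.8°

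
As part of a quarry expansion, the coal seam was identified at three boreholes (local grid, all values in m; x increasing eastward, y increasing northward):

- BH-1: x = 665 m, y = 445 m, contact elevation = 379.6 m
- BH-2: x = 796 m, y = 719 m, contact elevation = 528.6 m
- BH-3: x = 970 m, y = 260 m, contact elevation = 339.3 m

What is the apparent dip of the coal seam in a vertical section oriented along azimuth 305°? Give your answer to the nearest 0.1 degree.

Two edge vectors: BH-1→BH-2 = (131, 274, 149), BH-1→BH-3 = (305, -185, -40.3).
Normal n = (BH-1→BH-2) × (BH-1→BH-3) = (16522.8, 50724.3, -107805).
So ∂z/∂x = −n_x/n_z = 0.15327 and ∂z/∂y = −n_y/n_z = 0.47052.
Unit vector along 305° is (sin 305°, cos 305°) = (-0.8192, 0.5736).
Slope in that direction = a·(-0.8192) + b·(0.5736) = 0.14433.
Apparent dip = arctan|0.14433| = 8.2° (true dip is 26.3°, so apparent ≤ true as expected).

8.2°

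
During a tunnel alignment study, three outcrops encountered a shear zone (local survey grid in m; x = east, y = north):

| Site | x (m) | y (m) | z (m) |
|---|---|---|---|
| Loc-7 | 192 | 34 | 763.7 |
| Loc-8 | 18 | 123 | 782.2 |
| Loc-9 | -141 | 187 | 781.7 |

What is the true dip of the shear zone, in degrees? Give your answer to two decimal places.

47.31°

Two edge vectors: Loc-7→Loc-8 = (-174, 89, 18.5), Loc-7→Loc-9 = (-333, 153, 18).
Normal n = (Loc-7→Loc-8) × (Loc-7→Loc-9) = (-1228.5, -3028.5, 3015).
So ∂z/∂x = −n_x/n_z = 0.40746 and ∂z/∂y = −n_y/n_z = 1.00448.
Gradient magnitude |∇z| = √(a² + b²) = √(0.16603 + 1.00898) = 1.08397.
True dip = arctan(1.08397) = 47.31°, dipping toward SSW (azimuth ≈ 202°).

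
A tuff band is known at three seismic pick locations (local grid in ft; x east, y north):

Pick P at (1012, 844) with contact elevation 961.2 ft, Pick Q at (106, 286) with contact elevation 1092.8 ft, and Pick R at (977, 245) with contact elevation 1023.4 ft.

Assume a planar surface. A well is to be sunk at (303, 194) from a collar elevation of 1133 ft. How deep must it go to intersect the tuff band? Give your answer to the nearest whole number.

Two edge vectors: Pick P→Pick Q = (-906, -558, 131.6), Pick P→Pick R = (-35, -599, 62.2).
Normal n = (Pick P→Pick Q) × (Pick P→Pick R) = (44120.8, 51747.2, 523164).
So ∂z/∂x = −n_x/n_z = −0.08433 and ∂z/∂y = −n_y/n_z = −0.09891.
Intercept c from Pick P: 961.2 + 85.35 + 83.48 = 1130.03.
At (303, 194): z_contact = −25.6 − 19.2 + 1130.03 = 1085.3 ft.
Depth below ground = 1133 − 1085.3 = 48 ft.

48 ft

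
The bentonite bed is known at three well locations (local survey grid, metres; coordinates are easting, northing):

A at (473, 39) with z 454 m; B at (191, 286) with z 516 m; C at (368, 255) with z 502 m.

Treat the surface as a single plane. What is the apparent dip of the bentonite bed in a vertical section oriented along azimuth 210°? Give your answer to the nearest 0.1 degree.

8.6°

Let the plane be z = a·easting + b·northing + c.
B−A: −282a + 247b = 62;  C−A: −105a + 216b = 48.
Solving gives a = −0.04391, b = 0.20087.
Unit vector along 210° is (sin 210°, cos 210°) = (-0.5000, -0.8660).
Slope in that direction = a·(-0.5000) + b·(-0.8660) = −0.15201.
Apparent dip = arctan|0.15201| = 8.6° (true dip is 11.6°, so apparent ≤ true as expected).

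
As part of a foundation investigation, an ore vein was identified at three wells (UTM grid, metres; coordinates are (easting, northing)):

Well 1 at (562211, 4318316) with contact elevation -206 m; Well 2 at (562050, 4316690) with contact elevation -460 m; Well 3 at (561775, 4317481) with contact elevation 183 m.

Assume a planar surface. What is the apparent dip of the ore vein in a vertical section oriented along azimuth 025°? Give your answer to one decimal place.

Two edge vectors: Well 1→Well 2 = (-161, -1626, -254), Well 1→Well 3 = (-436, -835, 389).
Normal n = (Well 1→Well 2) × (Well 1→Well 3) = (-844604, 173373, -574501).
So ∂z/∂E = −n_x/n_z = −1.47015 and ∂z/∂N = −n_y/n_z = 0.30178.
Unit vector along 025° is (sin 25°, cos 25°) = (0.4226, 0.9063).
Slope in that direction = a·(0.4226) + b·(0.9063) = −0.34781.
Apparent dip = arctan|0.34781| = 19.2° (true dip is 56.3°, so apparent ≤ true as expected).

19.2°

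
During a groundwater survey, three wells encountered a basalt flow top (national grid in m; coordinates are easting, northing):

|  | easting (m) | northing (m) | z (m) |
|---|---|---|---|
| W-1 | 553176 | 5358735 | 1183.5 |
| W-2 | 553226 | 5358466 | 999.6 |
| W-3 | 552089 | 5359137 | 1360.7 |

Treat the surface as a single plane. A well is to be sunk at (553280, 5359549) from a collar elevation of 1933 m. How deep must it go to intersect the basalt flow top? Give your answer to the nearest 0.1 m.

Let the plane be z = a·easting + b·northing + c.
W-2−W-1: 50a − 269b = −183.9;  W-3−W-1: −1087a + 402b = 177.2.
Solving gives a = 0.096440362, b = 0.701568841.
Then c = 1183.5 − a·553176 − b·5358735 = −3811686.49.
At (553280, 5359549): z_contact = 53358.52 + 3760092.58 − 3811686.49 = 1764.61 m.
Depth below ground = 1933 − 1764.61 = 168.4 m.

168.4 m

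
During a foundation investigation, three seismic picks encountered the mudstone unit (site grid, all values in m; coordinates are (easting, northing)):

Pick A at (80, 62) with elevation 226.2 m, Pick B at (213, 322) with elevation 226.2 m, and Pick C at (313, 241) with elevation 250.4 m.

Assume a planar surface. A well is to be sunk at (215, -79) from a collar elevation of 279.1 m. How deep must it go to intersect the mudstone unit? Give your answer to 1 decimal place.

17.5 m

Two edge vectors: Pick A→Pick B = (133, 260, 0), Pick A→Pick C = (233, 179, 24.2).
Normal n = (Pick A→Pick B) × (Pick A→Pick C) = (6292, -3218.6, -36773).
So ∂z/∂E = −n_x/n_z = 0.17110 and ∂z/∂N = −n_y/n_z = −0.08753.
Intercept c from Pick A: 226.2 − 13.69 + 5.43 = 217.94.
At (215, -79): z_contact = 36.79 + 6.91 + 217.94 = 261.64 m.
Depth below ground = 279.1 − 261.64 = 17.5 m.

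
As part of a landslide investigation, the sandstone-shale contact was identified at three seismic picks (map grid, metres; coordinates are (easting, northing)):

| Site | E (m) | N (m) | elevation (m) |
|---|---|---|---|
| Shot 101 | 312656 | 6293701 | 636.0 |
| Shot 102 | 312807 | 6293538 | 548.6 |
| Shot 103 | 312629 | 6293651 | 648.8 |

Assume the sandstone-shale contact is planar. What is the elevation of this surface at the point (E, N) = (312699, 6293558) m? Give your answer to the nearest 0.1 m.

Two edge vectors: Shot 101→Shot 102 = (151, -163, -87.4), Shot 101→Shot 103 = (-27, -50, 12.8).
Normal n = (Shot 101→Shot 102) × (Shot 101→Shot 103) = (-6456.4, 427, -11951).
So ∂z/∂E = −n_x/n_z = −0.540239311 and ∂z/∂N = −n_y/n_z = 0.035729228.
Intercept c from Shot 101: 636 + 168909.06 − 224869.08 = −55324.01.
At (312699, 6293558): z = −168932.3 + 224864.0 − 55324.01 = 607.7 m.

607.7 m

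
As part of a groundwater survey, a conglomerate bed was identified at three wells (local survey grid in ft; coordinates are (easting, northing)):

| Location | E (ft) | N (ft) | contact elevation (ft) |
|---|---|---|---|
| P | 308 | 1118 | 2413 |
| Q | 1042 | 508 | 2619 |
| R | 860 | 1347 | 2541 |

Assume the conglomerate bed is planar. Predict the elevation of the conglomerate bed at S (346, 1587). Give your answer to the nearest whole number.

2404 ft

Two edge vectors: P→Q = (734, -610, 206), P→R = (552, 229, 128).
Normal n = (P→Q) × (P→R) = (-125254, 19760, 504806).
So ∂z/∂E = −n_x/n_z = 0.24812 and ∂z/∂N = −n_y/n_z = −0.03914.
Intercept c from P: 2413 − 76.42 + 43.76 = 2380.34.
At (346, 1587): z = 85.9 − 62.1 + 2380.34 = 2404.1 ft.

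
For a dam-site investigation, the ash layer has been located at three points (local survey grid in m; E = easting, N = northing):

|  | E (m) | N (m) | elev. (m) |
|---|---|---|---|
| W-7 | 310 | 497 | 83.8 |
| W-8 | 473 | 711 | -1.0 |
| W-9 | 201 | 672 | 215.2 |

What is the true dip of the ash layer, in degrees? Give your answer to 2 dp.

40.73°

Two edge vectors: W-7→W-8 = (163, 214, -84.8), W-7→W-9 = (-109, 175, 131.4).
Normal n = (W-7→W-8) × (W-7→W-9) = (42959.6, -12175, 51851).
So ∂z/∂E = −n_x/n_z = −0.82852 and ∂z/∂N = −n_y/n_z = 0.23481.
Gradient magnitude |∇z| = √(a² + b²) = √(0.68645 + 0.05513) = 0.86115.
True dip = arctan(0.86115) = 40.73°, dipping toward ESE (azimuth ≈ 106°).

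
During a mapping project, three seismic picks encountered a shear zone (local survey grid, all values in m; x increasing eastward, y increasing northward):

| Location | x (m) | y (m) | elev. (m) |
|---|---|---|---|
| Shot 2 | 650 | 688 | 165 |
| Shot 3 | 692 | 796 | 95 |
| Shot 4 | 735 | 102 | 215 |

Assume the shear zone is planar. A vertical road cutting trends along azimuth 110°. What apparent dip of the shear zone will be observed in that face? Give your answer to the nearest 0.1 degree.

42.3°

Let the plane be z = a·x + b·y + c.
Shot 3−Shot 2: 42a + 108b = −70;  Shot 4−Shot 2: 85a − 586b = 50.
Solving gives a = −1.05410, b = −0.23822.
Unit vector along 110° is (sin 110°, cos 110°) = (0.9397, -0.3420).
Slope in that direction = a·(0.9397) + b·(-0.3420) = −0.90905.
Apparent dip = arctan|0.90905| = 42.3° (true dip is 47.2°, so apparent ≤ true as expected).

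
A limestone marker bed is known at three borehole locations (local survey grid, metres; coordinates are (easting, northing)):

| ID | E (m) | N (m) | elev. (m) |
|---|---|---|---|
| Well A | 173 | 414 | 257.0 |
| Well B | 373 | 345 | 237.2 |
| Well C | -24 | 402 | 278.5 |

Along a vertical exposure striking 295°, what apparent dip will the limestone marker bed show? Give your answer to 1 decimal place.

Two edge vectors: Well A→Well B = (200, -69, -19.8), Well A→Well C = (-197, -12, 21.5).
Normal n = (Well A→Well B) × (Well A→Well C) = (-1721.1, -399.4, -15993).
So ∂z/∂E = −n_x/n_z = −0.10762 and ∂z/∂N = −n_y/n_z = −0.02497.
Unit vector along 295° is (sin 295°, cos 295°) = (-0.9063, 0.4226).
Slope in that direction = a·(-0.9063) + b·(0.4226) = 0.08698.
Apparent dip = arctan|0.08698| = 5.0° (true dip is 6.3°, so apparent ≤ true as expected).

5.0°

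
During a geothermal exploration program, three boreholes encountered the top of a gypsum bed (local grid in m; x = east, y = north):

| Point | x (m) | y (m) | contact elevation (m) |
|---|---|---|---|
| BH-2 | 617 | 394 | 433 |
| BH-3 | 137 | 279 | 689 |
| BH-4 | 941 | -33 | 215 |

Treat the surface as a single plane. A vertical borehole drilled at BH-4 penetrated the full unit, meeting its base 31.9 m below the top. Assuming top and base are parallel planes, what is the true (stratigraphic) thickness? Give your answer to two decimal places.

Let the plane be z = a·x + b·y + c.
BH-3−BH-2: −480a − 115b = 256;  BH-4−BH-2: 324a − 427b = −218.
Solving gives a = −0.55479, b = 0.08957.
|∇z| = √(a²+b²) = 0.56198, so dip δ = arctan(0.56198) = 29.33°.
True thickness = vertical thickness × cos δ = 31.9 × cos 29.33° = 27.81 m.

27.81 m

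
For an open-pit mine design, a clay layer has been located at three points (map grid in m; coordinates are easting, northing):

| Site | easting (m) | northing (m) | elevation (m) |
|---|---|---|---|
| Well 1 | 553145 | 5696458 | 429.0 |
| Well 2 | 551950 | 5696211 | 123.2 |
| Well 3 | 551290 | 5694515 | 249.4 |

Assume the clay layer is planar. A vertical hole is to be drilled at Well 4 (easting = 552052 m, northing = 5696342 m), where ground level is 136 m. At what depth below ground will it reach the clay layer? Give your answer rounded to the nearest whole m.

Let the plane be z = a·easting + b·northing + c.
Well 2−Well 1: −1195a − 247b = −305.8;  Well 3−Well 1: −1855a − 1943b = −179.6.
Solving gives a = 0.29500896, b = −0.18921339.
Then c = 429 − a·553145 − b·5696458 = 915092.41.
At (552052, 5696342): z_contact = 162860.3 − 1077824.2 + 915092.41 = 128.5 m.
Depth below ground = 136 − 128.5 = 7 m.

7 m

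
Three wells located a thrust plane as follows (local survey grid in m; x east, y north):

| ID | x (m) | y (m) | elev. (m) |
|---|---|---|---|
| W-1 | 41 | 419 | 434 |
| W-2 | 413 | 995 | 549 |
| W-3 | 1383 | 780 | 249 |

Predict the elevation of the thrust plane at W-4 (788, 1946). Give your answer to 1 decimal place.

Let the plane be z = a·x + b·y + c.
W-2−W-1: 372a + 576b = 115;  W-3−W-1: 1342a + 361b = −185.
Solving gives a = −0.231838, b = 0.349382.
Then c = 434 − a·41 − b·419 = 297.11.
At (788, 1946): z = −182.7 + 679.9 + 297.11 = 794.3 m.

794.3 m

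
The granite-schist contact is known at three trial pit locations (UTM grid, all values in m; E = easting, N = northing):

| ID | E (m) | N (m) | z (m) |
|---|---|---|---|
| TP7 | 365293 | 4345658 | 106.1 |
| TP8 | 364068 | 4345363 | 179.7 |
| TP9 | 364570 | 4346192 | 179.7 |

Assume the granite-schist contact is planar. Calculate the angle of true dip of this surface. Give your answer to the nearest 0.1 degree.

Let the plane be z = a·E + b·N + c.
TP8−TP7: −1225a − 295b = 73.6;  TP9−TP7: −723a + 534b = 73.6.
Solving gives a = −0.07034, b = 0.04259.
Gradient magnitude |∇z| = √(a² + b²) = √(0.00495 + 0.00181) = 0.08223.
True dip = arctan(0.08223) = 4.7°, dipping toward ESE (azimuth ≈ 121°).

4.7°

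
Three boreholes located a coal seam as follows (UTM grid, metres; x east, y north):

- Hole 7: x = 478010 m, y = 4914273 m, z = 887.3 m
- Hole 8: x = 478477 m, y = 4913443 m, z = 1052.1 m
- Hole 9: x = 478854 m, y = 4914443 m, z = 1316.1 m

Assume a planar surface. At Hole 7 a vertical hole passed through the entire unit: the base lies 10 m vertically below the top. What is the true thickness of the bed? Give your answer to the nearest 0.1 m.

8.9 m

Let the plane be z = a·x + b·y + c.
Hole 8−Hole 7: 467a − 830b = 164.8;  Hole 9−Hole 7: 844a + 170b = 428.8.
Solving gives a = 0.49226, b = 0.07842.
|∇z| = √(a²+b²) = 0.49847, so dip δ = arctan(0.49847) = 26.49°.
True thickness = vertical thickness × cos δ = 10 × cos 26.49° = 8.9 m.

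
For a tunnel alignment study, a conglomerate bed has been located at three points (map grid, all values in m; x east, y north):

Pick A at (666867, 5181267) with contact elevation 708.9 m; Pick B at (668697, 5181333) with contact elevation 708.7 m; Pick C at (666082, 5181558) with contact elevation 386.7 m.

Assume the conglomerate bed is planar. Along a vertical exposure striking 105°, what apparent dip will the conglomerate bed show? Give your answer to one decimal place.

16.5°

Let the plane be z = a·x + b·y + c.
Pick B−Pick A: 1830a + 66b = −0.2;  Pick C−Pick A: −785a + 291b = −322.2.
Solving gives a = 0.03629, b = −1.00931.
Unit vector along 105° is (sin 105°, cos 105°) = (0.9659, -0.2588).
Slope in that direction = a·(0.9659) + b·(-0.2588) = 0.29629.
Apparent dip = arctan|0.29629| = 16.5° (true dip is 45.3°, so apparent ≤ true as expected).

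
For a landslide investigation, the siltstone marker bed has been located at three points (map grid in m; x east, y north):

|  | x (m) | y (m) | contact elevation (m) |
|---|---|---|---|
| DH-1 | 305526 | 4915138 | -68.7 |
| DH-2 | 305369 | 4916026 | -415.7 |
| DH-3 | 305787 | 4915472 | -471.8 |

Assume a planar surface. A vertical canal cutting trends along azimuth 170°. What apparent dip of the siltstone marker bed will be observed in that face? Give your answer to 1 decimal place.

Two edge vectors: DH-1→DH-2 = (-157, 888, -347), DH-1→DH-3 = (261, 334, -403.1).
Normal n = (DH-1→DH-2) × (DH-1→DH-3) = (-242054.8, -153853.7, -284206).
So ∂z/∂x = −n_x/n_z = −0.85169 and ∂z/∂y = −n_y/n_z = −0.54135.
Unit vector along 170° is (sin 170°, cos 170°) = (0.1736, -0.9848).
Slope in that direction = a·(0.1736) + b·(-0.9848) = 0.38523.
Apparent dip = arctan|0.38523| = 21.1° (true dip is 45.3°, so apparent ≤ true as expected).

21.1°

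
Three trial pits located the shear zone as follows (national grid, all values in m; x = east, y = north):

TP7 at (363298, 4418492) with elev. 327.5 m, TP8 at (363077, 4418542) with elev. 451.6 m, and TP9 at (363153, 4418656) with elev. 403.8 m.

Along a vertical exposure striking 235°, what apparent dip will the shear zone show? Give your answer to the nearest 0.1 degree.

Two edge vectors: TP7→TP8 = (-221, 50, 124.1), TP7→TP9 = (-145, 164, 76.3).
Normal n = (TP7→TP8) × (TP7→TP9) = (-16537.4, -1132.2, -28994).
So ∂z/∂x = −n_x/n_z = −0.57037 and ∂z/∂y = −n_y/n_z = −0.03905.
Unit vector along 235° is (sin 235°, cos 235°) = (-0.8192, -0.5736).
Slope in that direction = a·(-0.8192) + b·(-0.5736) = 0.48962.
Apparent dip = arctan|0.48962| = 26.1° (true dip is 29.8°, so apparent ≤ true as expected).

26.1°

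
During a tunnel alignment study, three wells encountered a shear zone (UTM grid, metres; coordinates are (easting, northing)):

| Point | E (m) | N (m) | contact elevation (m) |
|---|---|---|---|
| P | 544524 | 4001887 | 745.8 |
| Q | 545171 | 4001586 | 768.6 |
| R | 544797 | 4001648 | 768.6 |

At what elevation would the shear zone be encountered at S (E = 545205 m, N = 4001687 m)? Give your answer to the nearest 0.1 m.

756.1 m

Let the plane be z = a·E + b·N + c.
Q−P: 647a − 301b = 22.8;  R−P: 273a − 239b = 22.8.
Solving gives a = −0.019508694, b = −0.117681479.
Then c = 745.8 − a·544524 − b·4001887 = 482316.74.
At (545205, 4001687): z = −10636.2 − 470924.4 + 482316.74 = 756.1 m.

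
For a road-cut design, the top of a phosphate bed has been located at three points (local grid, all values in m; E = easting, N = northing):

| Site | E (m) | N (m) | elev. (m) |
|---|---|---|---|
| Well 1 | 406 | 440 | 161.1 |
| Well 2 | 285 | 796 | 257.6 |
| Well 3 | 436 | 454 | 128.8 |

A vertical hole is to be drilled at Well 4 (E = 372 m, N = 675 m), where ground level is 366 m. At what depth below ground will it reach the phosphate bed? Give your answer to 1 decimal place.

Let the plane be z = a·E + b·N + c.
Well 2−Well 1: −121a + 356b = 96.5;  Well 3−Well 1: 30a + 14b = −32.3.
Solving gives a = −1.03845, b = −0.08189.
Then c = 161.1 − a·406 − b·440 = 618.74.
At (372, 675): z_contact = −386.30 − 55.28 + 618.74 = 177.16 m.
Depth below ground = 366 − 177.16 = 188.8 m.

188.8 m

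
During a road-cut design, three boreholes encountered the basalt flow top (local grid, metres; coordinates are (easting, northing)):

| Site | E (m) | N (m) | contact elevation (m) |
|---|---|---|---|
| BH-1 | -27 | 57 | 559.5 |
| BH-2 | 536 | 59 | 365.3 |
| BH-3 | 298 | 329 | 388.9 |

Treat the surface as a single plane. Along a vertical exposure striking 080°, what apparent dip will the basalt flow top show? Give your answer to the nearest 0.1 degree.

20.6°

Two edge vectors: BH-1→BH-2 = (563, 2, -194.2), BH-1→BH-3 = (325, 272, -170.6).
Normal n = (BH-1→BH-2) × (BH-1→BH-3) = (52481.2, 32932.8, 152486).
So ∂z/∂E = −n_x/n_z = −0.34417 and ∂z/∂N = −n_y/n_z = −0.21597.
Unit vector along 080° is (sin 80°, cos 80°) = (0.9848, 0.1736).
Slope in that direction = a·(0.9848) + b·(0.1736) = −0.37645.
Apparent dip = arctan|0.37645| = 20.6° (true dip is 22.1°, so apparent ≤ true as expected).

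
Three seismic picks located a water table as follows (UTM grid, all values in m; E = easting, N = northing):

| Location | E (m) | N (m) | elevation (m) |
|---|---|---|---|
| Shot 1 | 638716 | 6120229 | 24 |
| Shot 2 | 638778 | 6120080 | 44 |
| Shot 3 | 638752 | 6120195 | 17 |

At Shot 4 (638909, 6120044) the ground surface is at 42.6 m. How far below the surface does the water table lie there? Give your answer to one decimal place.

Let the plane be z = a·E + b·N + c.
Shot 2−Shot 1: 62a − 149b = 20;  Shot 3−Shot 1: 36a − 34b = −7.
Solving gives a = −0.529176904, b = −0.354422604.
Then c = 24 − a·638716 − b·6120229 = 2507165.26.
At (638909, 6120044): z_contact = −338095.89 − 2169081.93 + 2507165.26 = -12.56 m.
Depth below ground = 42.6 − (-12.56) = 55.2 m.

55.2 m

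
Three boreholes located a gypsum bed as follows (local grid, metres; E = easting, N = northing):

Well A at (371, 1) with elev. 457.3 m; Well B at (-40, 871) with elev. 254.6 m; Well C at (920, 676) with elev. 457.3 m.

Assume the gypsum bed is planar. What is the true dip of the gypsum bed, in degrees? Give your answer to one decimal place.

Let the plane be z = a·E + b·N + c.
Well B−Well A: −411a + 870b = −202.7;  Well C−Well A: 549a + 675b = 0.
Solving gives a = 0.18121, b = −0.14738.
Gradient magnitude |∇z| = √(a² + b²) = √(0.03284 + 0.02172) = 0.23358.
True dip = arctan(0.23358) = 13.1°, dipping toward NW (azimuth ≈ 309°).

13.1°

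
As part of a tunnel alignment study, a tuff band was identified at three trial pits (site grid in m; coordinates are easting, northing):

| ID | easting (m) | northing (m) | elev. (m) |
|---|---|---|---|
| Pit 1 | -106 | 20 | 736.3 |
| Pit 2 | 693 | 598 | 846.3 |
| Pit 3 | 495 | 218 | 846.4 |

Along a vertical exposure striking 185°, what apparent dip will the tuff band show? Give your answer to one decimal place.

Let the plane be z = a·easting + b·northing + c.
Pit 2−Pit 1: 799a + 578b = 110;  Pit 3−Pit 1: 601a + 198b = 110.1.
Solving gives a = 0.22126, b = −0.11555.
Unit vector along 185° is (sin 185°, cos 185°) = (-0.0872, -0.9962).
Slope in that direction = a·(-0.0872) + b·(-0.9962) = 0.09583.
Apparent dip = arctan|0.09583| = 5.5° (true dip is 14.0°, so apparent ≤ true as expected).

5.5°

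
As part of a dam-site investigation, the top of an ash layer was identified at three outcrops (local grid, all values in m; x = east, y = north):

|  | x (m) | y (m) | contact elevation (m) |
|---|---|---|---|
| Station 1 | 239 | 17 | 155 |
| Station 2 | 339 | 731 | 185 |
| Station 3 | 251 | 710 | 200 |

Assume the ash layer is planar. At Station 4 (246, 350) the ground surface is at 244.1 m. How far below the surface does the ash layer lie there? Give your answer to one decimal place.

Let the plane be z = a·x + b·y + c.
Station 2−Station 1: 100a + 714b = 30;  Station 3−Station 1: 12a + 693b = 45.
Solving gives a = −0.18672, b = 0.06817.
Then c = 155 − a·239 − b·17 = 198.47.
At (246, 350): z_contact = −45.93 + 23.86 + 198.47 = 176.39 m.
Depth below ground = 244.1 − 176.39 = 67.7 m.

67.7 m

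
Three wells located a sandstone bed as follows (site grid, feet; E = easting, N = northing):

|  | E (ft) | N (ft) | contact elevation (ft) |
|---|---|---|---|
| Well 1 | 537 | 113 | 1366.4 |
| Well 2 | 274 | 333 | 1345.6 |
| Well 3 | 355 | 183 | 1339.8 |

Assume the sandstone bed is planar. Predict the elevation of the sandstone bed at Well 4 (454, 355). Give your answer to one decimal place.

Two edge vectors: Well 1→Well 2 = (-263, 220, -20.8), Well 1→Well 3 = (-182, 70, -26.6).
Normal n = (Well 1→Well 2) × (Well 1→Well 3) = (-4396, -3210.2, 21630).
So ∂z/∂E = −n_x/n_z = 0.20324 and ∂z/∂N = −n_y/n_z = 0.14841.
Intercept c from Well 1: 1366.4 − 109.14 − 16.77 = 1240.49.
At (454, 355): z = 92.3 + 52.7 + 1240.49 = 1385.4 ft.

1385.4 ft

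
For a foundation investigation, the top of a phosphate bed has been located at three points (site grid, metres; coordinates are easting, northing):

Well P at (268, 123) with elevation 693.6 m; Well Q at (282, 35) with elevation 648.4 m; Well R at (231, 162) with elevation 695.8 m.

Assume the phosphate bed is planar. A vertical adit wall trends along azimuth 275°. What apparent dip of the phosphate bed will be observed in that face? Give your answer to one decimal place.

Let the plane be z = a·easting + b·northing + c.
Well Q−Well P: 14a − 88b = −45.2;  Well R−Well P: −37a + 39b = 2.2.
Solving gives a = 0.57904, b = 0.60576.
Unit vector along 275° is (sin 275°, cos 275°) = (-0.9962, 0.0872).
Slope in that direction = a·(-0.9962) + b·(0.0872) = −0.52404.
Apparent dip = arctan|0.52404| = 27.7° (true dip is 40.0°, so apparent ≤ true as expected).

27.7°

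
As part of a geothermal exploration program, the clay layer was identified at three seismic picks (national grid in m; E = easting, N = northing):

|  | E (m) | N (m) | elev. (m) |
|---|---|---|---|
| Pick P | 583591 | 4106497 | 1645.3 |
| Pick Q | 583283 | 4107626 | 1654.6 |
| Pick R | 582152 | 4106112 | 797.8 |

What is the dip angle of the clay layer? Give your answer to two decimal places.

Two edge vectors: Pick P→Pick Q = (-308, 1129, 9.3), Pick P→Pick R = (-1439, -385, -847.5).
Normal n = (Pick P→Pick Q) × (Pick P→Pick R) = (-953247, -274412.7, 1743211).
So ∂z/∂E = −n_x/n_z = 0.54683 and ∂z/∂N = −n_y/n_z = 0.15742.
Gradient magnitude |∇z| = √(a² + b²) = √(0.29903 + 0.02478) = 0.56904.
True dip = arctan(0.56904) = 29.64°, dipping toward WSW (azimuth ≈ 254°).

29.64°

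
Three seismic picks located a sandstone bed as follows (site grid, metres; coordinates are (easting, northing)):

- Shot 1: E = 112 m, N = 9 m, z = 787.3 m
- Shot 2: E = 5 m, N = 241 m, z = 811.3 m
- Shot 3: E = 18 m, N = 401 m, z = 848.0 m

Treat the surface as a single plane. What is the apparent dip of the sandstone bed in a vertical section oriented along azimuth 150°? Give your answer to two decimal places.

3.79°

Let the plane be z = a·E + b·N + c.
Shot 2−Shot 1: −107a + 232b = 24;  Shot 3−Shot 1: −94a + 392b = 60.7.
Solving gives a = 0.23214, b = 0.21051.
Unit vector along 150° is (sin 150°, cos 150°) = (0.5000, -0.8660).
Slope in that direction = a·(0.5000) + b·(-0.8660) = −0.06624.
Apparent dip = arctan|0.06624| = 3.79° (true dip is 17.4°, so apparent ≤ true as expected).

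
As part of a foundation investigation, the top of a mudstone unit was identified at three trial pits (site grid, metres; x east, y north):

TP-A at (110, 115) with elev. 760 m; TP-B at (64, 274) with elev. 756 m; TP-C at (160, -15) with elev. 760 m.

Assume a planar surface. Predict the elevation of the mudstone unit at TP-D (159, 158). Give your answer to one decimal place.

742.7 m

Two edge vectors: TP-A→TP-B = (-46, 159, -4), TP-A→TP-C = (50, -130, 0).
Normal n = (TP-A→TP-B) × (TP-A→TP-C) = (-520, -200, -1970).
So ∂z/∂x = −n_x/n_z = −0.26396 and ∂z/∂y = −n_y/n_z = −0.10152.
Intercept c from TP-A: 760 + 29.04 + 11.68 = 800.71.
At (159, 158): z = −42.0 − 16.0 + 800.71 = 742.7 m.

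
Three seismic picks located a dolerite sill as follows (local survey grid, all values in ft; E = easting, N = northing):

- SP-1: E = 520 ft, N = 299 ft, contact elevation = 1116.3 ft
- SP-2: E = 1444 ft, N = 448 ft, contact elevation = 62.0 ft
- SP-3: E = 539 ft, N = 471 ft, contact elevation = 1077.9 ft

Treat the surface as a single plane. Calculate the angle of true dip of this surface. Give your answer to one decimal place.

48.5°

Two edge vectors: SP-1→SP-2 = (924, 149, -1054.3), SP-1→SP-3 = (19, 172, -38.4).
Normal n = (SP-1→SP-2) × (SP-1→SP-3) = (175618, 15449.9, 156097).
So ∂z/∂E = −n_x/n_z = −1.12506 and ∂z/∂N = −n_y/n_z = −0.09898.
Gradient magnitude |∇z| = √(a² + b²) = √(1.26575 + 0.00980) = 1.12940.
True dip = arctan(1.12940) = 48.5°, dipping toward E (azimuth ≈ 085°).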